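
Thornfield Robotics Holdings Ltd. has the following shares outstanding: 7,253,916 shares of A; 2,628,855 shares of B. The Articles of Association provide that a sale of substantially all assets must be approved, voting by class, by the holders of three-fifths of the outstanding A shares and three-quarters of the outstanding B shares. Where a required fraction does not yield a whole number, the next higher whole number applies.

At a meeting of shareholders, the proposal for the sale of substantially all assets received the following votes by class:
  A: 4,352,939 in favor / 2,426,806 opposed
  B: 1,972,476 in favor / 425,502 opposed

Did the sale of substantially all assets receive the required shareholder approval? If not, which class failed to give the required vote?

Approved — every class gave the required vote.

A: 3/5 of 7253916 = 4352349.60, rounded up to 4352350; 4,352,350 required, 4,352,939 in favor — approved.
B: 3/4 of 2628855 = 1971641.25, rounded up to 1971642; 1,971,642 required, 1,972,476 in favor — approved.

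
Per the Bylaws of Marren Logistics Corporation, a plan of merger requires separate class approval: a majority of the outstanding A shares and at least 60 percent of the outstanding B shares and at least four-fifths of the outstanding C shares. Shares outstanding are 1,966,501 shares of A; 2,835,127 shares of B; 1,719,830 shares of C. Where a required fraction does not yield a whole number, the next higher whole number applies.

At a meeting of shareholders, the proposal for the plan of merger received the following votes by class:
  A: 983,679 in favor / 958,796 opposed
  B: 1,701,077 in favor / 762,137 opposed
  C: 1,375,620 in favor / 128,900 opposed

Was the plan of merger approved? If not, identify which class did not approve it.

Not approved — the C shares did not give the required vote.

A: a majority of 1966501 is 983251; 983,251 required, 983,679 in favor — approved.
B: 3/5 of 2835127 = 1701076.20, rounded up to 1701077; 1,701,077 required, 1,701,077 in favor — approved.
C: 4/5 of 1719830 = 1375864; 1,375,864 required, 1,375,620 in favor — not approved.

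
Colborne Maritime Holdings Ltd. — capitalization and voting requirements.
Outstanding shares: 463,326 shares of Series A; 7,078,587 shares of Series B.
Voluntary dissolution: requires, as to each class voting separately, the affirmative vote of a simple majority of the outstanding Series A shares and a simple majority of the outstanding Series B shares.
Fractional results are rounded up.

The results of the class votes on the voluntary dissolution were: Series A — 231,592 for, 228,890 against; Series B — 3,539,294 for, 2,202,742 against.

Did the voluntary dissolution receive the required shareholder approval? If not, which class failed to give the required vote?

Not approved — the Series A shares did not give the required vote.

Series A: a majority of 463326 is 231664; 231,664 required, 231,592 in favor — not approved.
Series B: a majority of 7078587 is 3539294; 3,539,294 required, 3,539,294 in favor — approved.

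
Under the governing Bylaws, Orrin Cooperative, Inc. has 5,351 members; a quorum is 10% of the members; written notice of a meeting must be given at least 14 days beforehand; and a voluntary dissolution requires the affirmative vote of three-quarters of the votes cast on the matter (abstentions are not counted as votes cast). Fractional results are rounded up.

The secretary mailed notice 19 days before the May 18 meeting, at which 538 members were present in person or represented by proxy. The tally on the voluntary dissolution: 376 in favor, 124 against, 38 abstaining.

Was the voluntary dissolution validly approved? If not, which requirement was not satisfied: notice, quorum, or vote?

Notice: 19 days given; 14 required. Satisfied.
Quorum: 10% of 5,351 = 535.10, rounded up to 536; 538 present. Satisfied.
Vote: requires three-fourths of the votes cast (538 − 38 abstaining = 500); 3/4 of 500 = 375, so 375 needed; 376 in favor. Satisfied.

Valid — all requirements satisfied.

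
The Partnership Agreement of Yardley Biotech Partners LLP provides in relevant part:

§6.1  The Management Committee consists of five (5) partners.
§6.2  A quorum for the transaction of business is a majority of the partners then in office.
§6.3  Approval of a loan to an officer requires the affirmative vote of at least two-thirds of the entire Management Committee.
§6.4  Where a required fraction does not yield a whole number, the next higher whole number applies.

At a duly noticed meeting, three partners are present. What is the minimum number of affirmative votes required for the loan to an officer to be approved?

4

The loan to an officer requires two-thirds of the entire Management Committee (5).
2/3 of 5 = 3.33, rounded up to 4.
(Only 3 can vote, so the loan to an officer cannot pass at this meeting, but the required vote is still 4.)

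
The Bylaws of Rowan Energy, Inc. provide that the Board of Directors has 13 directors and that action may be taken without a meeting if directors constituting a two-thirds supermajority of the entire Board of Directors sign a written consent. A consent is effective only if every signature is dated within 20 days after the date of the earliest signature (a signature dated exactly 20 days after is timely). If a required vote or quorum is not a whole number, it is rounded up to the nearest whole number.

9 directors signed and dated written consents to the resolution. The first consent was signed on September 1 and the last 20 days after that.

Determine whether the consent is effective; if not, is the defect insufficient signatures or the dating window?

Signatures required: a two-thirds supermajority of 13 — 2/3 of 13 = 8.67, rounded up to 9, so 9 needed; 9 signed. Sufficient.
Dating window: the latest signature is 20 days after the earliest; the limit is 20 days. Within the window.

Effective — both the signature and dating-window requirements are satisfied.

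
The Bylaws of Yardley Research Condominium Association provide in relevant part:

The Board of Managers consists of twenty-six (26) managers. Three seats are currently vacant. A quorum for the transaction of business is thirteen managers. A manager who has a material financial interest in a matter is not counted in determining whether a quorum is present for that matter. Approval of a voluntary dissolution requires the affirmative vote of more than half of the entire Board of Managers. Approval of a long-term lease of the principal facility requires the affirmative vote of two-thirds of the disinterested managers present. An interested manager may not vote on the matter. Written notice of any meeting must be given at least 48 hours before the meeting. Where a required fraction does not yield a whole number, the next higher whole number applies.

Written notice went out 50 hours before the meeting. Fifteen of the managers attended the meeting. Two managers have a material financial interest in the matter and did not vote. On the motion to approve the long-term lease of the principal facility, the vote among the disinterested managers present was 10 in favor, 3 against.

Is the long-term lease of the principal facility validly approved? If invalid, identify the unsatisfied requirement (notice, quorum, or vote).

Notice: 50 hours given; 48 required (50 ≥ 48). Satisfied.
Quorum: 15 present, but the 2 interested managers do not count, leaving 13. Quorum is 13. Satisfied.
Vote: the long-term lease of the principal facility requires two-thirds of the disinterested managers present (15 − 2 = 13). 2/3 of 13 = 8.67, rounded up to 9, so 9 affirmative votes are needed; 10 voted in favor. Satisfied.

Valid — all requirements satisfied.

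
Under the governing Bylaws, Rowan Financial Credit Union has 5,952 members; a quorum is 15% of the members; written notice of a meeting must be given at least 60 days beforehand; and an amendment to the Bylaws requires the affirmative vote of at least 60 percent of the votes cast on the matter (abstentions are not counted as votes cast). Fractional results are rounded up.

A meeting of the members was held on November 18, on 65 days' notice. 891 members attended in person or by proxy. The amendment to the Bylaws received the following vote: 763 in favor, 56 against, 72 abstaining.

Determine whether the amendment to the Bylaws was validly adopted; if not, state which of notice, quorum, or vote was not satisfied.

Invalid — quorum requirement not satisfied.

Notice: 65 days given; 60 required. Satisfied.
Quorum: 15% of 5,952 = 892.80, rounded up to 893; 891 present. Not satisfied.
Vote: requires three-fifths of the votes cast (891 − 72 abstaining = 819); 3/5 of 819 = 491.40, rounded up to 492, so 492 needed; 763 in favor. Satisfied.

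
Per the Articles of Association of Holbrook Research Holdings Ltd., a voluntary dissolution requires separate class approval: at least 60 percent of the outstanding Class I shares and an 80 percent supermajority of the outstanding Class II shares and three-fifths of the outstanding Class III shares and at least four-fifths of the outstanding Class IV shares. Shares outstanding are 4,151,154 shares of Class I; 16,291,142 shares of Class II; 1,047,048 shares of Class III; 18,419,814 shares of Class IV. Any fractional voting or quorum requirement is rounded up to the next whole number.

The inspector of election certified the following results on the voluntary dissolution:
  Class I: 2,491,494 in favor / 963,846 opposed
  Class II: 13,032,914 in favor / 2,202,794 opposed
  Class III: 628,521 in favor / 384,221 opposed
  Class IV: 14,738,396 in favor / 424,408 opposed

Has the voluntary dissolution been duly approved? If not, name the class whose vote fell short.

Class I: 3/5 of 4151154 = 2490692.40, rounded up to 2490693; 2,490,693 required, 2,491,494 in favor — approved.
Class II: 4/5 of 16291142 = 13032913.60, rounded up to 13032914; 13,032,914 required, 13,032,914 in favor — approved.
Class III: 3/5 of 1047048 = 628228.80, rounded up to 628229; 628,229 required, 628,521 in favor — approved.
Class IV: 4/5 of 18419814 = 14735851.20, rounded up to 14735852; 14,735,852 required, 14,738,396 in favor — approved.

Approved — every class gave the required vote.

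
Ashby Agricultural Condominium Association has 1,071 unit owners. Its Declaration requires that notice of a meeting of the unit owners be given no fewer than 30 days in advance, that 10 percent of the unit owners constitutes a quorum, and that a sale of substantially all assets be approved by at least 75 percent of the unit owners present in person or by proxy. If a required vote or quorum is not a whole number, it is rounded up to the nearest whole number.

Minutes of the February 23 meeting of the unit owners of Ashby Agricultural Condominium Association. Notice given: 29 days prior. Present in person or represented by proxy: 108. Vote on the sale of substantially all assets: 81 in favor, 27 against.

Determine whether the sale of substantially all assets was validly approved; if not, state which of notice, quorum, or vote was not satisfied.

Invalid — notice requirement not satisfied.

Notice: 29 days given; 30 required. Not satisfied.
Quorum: 10% of 1,071 = 107.10, rounded up to 108; 108 present. Satisfied.
Vote: requires three-fourths of those present (108); 3/4 of 108 = 81, so 81 needed; 81 in favor. Satisfied.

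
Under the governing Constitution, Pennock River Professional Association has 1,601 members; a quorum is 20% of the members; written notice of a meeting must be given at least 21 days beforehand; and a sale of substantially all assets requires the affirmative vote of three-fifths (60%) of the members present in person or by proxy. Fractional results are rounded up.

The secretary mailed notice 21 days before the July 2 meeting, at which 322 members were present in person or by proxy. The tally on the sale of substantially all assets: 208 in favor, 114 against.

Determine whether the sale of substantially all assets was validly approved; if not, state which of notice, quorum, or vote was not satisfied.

Valid — all requirements satisfied.

Notice: 21 days given; 21 required. Satisfied.
Quorum: 20% of 1,601 = 320.20, rounded up to 321; 322 present. Satisfied.
Vote: requires three-fifths of those present (322); 3/5 of 322 = 193.20, rounded up to 194, so 194 needed; 208 in favor. Satisfied.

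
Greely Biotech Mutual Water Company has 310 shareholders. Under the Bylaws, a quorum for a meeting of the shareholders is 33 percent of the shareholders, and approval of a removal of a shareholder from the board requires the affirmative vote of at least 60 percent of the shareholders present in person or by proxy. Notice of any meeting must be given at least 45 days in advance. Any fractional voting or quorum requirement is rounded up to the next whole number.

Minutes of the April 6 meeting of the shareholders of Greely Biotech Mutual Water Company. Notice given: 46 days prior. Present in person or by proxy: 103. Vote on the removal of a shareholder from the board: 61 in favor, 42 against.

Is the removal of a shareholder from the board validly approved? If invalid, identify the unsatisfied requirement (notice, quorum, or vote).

Invalid — vote requirement not satisfied.

Notice: 46 days given; 45 required. Satisfied.
Quorum: 33% of 310 = 102.30, rounded up to 103; 103 present. Satisfied.
Vote: requires three-fifths of those present (103); 3/5 of 103 = 61.80, rounded up to 62, so 62 needed; 61 in favor. Not satisfied.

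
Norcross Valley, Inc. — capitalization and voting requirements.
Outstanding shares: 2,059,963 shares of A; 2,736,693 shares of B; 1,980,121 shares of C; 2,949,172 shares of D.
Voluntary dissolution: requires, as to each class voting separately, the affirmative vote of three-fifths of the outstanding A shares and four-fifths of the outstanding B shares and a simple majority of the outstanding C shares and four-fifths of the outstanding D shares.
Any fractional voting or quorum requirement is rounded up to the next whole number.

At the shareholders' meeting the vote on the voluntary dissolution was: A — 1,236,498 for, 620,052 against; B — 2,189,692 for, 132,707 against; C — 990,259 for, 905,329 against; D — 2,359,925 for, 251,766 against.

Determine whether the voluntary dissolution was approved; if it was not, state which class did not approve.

Approved — every class gave the required vote.

A: 3/5 of 2059963 = 1235977.80, rounded up to 1235978; 1,235,978 required, 1,236,498 in favor — approved.
B: 4/5 of 2736693 = 2189354.40, rounded up to 2189355; 2,189,355 required, 2,189,692 in favor — approved.
C: a majority of 1980121 is 990061; 990,061 required, 990,259 in favor — approved.
D: 4/5 of 2949172 = 2359337.60, rounded up to 2359338; 2,359,338 required, 2,359,925 in favor — approved.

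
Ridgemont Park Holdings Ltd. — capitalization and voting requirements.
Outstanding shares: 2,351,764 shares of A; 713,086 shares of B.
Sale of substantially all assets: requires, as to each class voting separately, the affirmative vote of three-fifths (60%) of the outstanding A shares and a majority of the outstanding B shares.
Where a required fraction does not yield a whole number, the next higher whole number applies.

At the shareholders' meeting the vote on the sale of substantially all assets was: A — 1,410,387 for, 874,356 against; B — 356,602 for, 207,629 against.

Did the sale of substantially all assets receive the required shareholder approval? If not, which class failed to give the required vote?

A: 3/5 of 2351764 = 1411058.40, rounded up to 1411059; 1,411,059 required, 1,410,387 in favor — not approved.
B: a majority of 713086 is 356544; 356,544 required, 356,602 in favor — approved.

Not approved — the A shares did not give the required vote.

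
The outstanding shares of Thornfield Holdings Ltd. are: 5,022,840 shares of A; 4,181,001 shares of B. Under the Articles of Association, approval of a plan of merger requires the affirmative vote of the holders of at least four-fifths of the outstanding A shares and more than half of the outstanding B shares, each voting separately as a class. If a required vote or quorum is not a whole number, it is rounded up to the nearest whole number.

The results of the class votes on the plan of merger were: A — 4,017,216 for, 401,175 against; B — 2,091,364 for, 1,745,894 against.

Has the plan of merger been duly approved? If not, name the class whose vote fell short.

Not approved — the A shares did not give the required vote.

A: 4/5 of 5022840 = 4018272; 4,018,272 required, 4,017,216 in favor — not approved.
B: a majority of 4181001 is 2090501; 2,090,501 required, 2,091,364 in favor — approved.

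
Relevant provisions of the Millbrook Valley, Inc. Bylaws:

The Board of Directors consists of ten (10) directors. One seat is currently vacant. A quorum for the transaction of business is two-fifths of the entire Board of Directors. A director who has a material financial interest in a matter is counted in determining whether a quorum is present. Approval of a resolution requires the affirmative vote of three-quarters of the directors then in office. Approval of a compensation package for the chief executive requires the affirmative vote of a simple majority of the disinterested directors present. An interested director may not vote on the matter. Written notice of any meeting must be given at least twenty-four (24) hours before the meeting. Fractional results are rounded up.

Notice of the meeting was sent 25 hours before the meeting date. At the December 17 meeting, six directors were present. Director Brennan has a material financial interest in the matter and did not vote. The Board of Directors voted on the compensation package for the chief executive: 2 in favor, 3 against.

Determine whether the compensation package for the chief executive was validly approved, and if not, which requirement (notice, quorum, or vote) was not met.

Notice: 25 hours given; 24 required (25 ≥ 24). Satisfied.
Quorum: 6 present (interested directors count toward quorum); quorum is 4. Satisfied.
Vote: the compensation package for the chief executive requires a majority of the disinterested directors present (6 − 1 = 5). A majority of 5 is 3, so 3 affirmative votes are needed; 2 voted in favor. Not satisfied.

Invalid — vote requirement not satisfied.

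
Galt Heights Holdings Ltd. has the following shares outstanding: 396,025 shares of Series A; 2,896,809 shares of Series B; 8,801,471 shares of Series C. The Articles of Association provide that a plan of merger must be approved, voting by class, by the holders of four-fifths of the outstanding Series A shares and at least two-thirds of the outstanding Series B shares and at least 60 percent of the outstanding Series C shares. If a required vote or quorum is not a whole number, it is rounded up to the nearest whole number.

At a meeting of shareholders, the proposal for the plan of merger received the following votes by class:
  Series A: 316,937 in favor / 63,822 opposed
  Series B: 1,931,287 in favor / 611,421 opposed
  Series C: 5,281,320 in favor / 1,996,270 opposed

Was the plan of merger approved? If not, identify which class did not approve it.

Series A: 4/5 of 396025 = 316820; 316,820 required, 316,937 in favor — approved.
Series B: 2/3 of 2896809 = 1931206; 1,931,206 required, 1,931,287 in favor — approved.
Series C: 3/5 of 8801471 = 5280882.60, rounded up to 5280883; 5,280,883 required, 5,281,320 in favor — approved.

Approved — every class gave the required vote.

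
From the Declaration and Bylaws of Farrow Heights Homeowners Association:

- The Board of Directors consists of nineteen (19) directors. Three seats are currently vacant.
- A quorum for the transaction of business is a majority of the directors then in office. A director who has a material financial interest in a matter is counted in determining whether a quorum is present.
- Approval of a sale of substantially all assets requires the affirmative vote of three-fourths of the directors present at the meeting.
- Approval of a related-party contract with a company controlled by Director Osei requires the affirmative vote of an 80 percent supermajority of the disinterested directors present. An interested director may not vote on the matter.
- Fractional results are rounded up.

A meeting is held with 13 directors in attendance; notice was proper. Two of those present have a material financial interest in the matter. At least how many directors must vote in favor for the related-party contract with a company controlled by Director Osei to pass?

9

The related-party contract with a company controlled by Director Osei requires four-fifths of the disinterested directors present (13 − 2 = 11).
4/5 of 11 = 8.80, rounded up to 9.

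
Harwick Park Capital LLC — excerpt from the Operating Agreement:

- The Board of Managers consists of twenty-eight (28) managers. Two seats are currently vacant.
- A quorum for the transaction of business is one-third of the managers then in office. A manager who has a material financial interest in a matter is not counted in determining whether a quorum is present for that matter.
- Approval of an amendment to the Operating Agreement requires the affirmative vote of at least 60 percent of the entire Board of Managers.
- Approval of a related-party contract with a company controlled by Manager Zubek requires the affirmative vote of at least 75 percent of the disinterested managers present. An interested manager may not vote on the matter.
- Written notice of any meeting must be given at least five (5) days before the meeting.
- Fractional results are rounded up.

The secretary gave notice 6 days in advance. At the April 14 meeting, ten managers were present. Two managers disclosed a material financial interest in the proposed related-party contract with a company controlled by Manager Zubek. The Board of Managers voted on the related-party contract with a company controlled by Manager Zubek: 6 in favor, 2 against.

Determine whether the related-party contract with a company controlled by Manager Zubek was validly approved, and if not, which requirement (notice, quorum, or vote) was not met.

Invalid — quorum requirement not satisfied.

Notice: 6 days given; 5 required (6 ≥ 5). Satisfied.
Quorum: 10 present, but the 2 interested managers do not count, leaving 8. Quorum is 9. Not satisfied.
Vote: the related-party contract with a company controlled by Manager Zubek requires three-fourths of the disinterested managers present (10 − 2 = 8). 3/4 of 8 = 6, so 6 affirmative votes are needed; 6 voted in favor. Satisfied. (Moot — without a quorum no business can be validly transacted.)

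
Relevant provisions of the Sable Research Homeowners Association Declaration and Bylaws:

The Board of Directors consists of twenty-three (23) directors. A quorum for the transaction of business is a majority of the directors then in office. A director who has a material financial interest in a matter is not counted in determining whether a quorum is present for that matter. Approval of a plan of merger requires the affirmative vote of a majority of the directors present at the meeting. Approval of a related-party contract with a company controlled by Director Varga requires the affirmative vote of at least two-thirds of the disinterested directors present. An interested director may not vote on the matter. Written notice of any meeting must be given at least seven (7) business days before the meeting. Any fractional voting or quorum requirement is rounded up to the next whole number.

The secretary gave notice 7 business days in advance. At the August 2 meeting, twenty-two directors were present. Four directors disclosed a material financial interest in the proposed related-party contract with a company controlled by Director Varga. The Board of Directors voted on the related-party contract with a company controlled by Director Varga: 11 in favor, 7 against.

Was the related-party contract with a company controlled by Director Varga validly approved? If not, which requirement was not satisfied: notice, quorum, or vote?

Notice: 7 business days given; 7 required (7 ≥ 7). Satisfied.
Quorum: 22 present, but the 4 interested directors do not count, leaving 18. Quorum is 12. Satisfied.
Vote: the related-party contract with a company controlled by Director Varga requires two-thirds of the disinterested directors present (22 − 4 = 18). 2/3 of 18 = 12, so 12 affirmative votes are needed; 11 voted in favor. Not satisfied.

Invalid — vote requirement not satisfied.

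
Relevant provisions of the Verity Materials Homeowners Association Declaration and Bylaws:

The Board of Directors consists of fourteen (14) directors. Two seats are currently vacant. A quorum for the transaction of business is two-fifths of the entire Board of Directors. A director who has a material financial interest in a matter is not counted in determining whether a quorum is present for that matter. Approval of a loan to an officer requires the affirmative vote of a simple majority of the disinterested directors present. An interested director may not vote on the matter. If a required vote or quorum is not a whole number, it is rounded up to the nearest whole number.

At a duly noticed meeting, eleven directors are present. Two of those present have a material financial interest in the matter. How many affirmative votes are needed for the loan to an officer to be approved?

5

The loan to an officer requires a majority of the disinterested directors present (11 − 2 = 9).
A majority of 9 is 5.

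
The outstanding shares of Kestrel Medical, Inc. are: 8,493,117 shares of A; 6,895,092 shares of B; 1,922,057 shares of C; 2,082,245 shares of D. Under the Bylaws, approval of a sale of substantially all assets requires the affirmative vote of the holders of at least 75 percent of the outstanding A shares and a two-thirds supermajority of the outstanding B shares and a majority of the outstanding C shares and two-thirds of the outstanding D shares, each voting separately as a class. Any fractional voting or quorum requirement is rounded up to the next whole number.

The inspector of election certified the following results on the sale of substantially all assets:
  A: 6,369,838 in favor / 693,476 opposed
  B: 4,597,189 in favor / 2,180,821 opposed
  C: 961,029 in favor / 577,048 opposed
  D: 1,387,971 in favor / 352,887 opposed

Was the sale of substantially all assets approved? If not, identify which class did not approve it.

A: 3/4 of 8493117 = 6369837.75, rounded up to 6369838; 6,369,838 required, 6,369,838 in favor — approved.
B: 2/3 of 6895092 = 4596728; 4,596,728 required, 4,597,189 in favor — approved.
C: a majority of 1922057 is 961029; 961,029 required, 961,029 in favor — approved.
D: 2/3 of 2082245 = 1388163.33, rounded up to 1388164; 1,388,164 required, 1,387,971 in favor — not approved.

Not approved — the D shares did not give the required vote.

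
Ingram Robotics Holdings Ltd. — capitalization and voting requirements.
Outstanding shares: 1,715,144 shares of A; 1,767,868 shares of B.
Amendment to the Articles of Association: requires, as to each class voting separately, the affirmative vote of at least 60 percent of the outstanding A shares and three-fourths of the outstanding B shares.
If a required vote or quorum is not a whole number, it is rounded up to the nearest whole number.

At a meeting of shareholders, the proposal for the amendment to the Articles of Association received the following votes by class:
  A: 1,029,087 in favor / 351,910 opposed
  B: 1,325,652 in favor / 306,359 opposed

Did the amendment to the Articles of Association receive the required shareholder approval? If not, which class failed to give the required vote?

A: 3/5 of 1715144 = 1029086.40, rounded up to 1029087; 1,029,087 required, 1,029,087 in favor — approved.
B: 3/4 of 1767868 = 1325901; 1,325,901 required, 1,325,652 in favor — not approved.

Not approved — the B shares did not give the required vote.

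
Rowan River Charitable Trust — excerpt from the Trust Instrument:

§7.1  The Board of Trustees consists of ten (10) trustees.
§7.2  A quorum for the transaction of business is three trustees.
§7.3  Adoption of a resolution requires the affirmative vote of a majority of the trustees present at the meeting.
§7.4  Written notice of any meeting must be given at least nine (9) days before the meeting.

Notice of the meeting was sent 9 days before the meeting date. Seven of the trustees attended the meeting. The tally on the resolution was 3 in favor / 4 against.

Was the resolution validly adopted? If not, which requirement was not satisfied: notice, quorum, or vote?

Invalid — vote requirement not satisfied.

Notice: 9 days given; 9 required (9 ≥ 9). Satisfied.
Quorum: 7 present; quorum is 3. Satisfied.
Vote: the resolution requires a majority of the trustees present (7). A majority of 7 is 4, so 4 affirmative votes are needed; 3 voted in favor. Not satisfied.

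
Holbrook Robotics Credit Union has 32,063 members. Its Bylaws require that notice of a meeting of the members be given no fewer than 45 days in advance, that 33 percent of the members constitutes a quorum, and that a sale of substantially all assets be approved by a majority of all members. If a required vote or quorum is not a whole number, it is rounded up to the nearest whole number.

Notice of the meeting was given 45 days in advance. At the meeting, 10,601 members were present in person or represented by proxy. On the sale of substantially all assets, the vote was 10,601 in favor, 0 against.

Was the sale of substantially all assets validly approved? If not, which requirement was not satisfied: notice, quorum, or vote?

Notice: 45 days given; 45 required. Satisfied.
Quorum: 33% of 32,063 = 10,580.79, rounded up to 10,581; 10,601 present. Satisfied.
Vote: requires a majority of all members (32,063); a majority of 32063 is 16032, so 16,032 needed; 10,601 in favor. Not satisfied.

Invalid — vote requirement not satisfied.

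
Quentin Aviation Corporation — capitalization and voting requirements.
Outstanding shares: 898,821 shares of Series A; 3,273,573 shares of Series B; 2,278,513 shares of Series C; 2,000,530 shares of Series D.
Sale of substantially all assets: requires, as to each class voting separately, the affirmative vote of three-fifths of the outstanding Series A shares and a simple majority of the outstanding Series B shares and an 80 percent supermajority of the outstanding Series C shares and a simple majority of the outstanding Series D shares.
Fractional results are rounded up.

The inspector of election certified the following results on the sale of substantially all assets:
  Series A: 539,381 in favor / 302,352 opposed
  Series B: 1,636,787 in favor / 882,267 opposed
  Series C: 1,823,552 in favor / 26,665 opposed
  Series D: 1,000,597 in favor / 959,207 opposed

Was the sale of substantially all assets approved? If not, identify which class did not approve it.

Series A: 3/5 of 898821 = 539292.60, rounded up to 539293; 539,293 required, 539,381 in favor — approved.
Series B: a majority of 3273573 is 1636787; 1,636,787 required, 1,636,787 in favor — approved.
Series C: 4/5 of 2278513 = 1822810.40, rounded up to 1822811; 1,822,811 required, 1,823,552 in favor — approved.
Series D: a majority of 2000530 is 1000266; 1,000,266 required, 1,000,597 in favor — approved.

Approved — every class gave the required vote.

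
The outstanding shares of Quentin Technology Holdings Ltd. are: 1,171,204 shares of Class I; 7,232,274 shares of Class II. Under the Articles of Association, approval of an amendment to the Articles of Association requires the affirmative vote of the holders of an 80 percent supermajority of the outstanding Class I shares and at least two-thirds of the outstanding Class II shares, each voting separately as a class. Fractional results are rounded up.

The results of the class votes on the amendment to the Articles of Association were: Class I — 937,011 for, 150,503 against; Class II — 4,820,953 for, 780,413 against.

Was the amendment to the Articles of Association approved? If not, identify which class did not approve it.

Class I: 4/5 of 1171204 = 936963.20, rounded up to 936964; 936,964 required, 937,011 in favor — approved.
Class II: 2/3 of 7232274 = 4821516; 4,821,516 required, 4,820,953 in favor — not approved.

Not approved — the Class II shares did not give the required vote.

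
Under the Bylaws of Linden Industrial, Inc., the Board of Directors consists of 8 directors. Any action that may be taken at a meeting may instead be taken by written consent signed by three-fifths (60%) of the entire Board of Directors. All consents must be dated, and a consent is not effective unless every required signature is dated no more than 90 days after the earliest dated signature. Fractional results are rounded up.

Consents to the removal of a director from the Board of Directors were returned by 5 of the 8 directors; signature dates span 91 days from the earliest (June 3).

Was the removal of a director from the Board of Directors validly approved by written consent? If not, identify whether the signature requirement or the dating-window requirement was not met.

Not effective — dating-window requirement not satisfied.

Signatures required: three-fifths (60%) of 8 — 3/5 of 8 = 4.80, rounded up to 5, so 5 needed; 5 signed. Sufficient.
Dating window: the latest signature is 91 days after the earliest; the limit is 90 days. Outside the window.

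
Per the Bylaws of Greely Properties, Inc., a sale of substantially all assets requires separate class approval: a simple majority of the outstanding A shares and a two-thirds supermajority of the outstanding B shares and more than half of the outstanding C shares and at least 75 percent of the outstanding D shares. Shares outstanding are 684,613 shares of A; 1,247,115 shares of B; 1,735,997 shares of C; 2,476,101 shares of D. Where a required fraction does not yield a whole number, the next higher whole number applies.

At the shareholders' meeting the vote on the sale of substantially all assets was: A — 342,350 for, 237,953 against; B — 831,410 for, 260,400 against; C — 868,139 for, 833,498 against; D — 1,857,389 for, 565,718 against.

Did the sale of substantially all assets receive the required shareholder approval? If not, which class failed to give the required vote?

Approved — every class gave the required vote.

A: a majority of 684613 is 342307; 342,307 required, 342,350 in favor — approved.
B: 2/3 of 1247115 = 831410; 831,410 required, 831,410 in favor — approved.
C: a majority of 1735997 is 867999; 867,999 required, 868,139 in favor — approved.
D: 3/4 of 2476101 = 1857075.75, rounded up to 1857076; 1,857,076 required, 1,857,389 in favor — approved.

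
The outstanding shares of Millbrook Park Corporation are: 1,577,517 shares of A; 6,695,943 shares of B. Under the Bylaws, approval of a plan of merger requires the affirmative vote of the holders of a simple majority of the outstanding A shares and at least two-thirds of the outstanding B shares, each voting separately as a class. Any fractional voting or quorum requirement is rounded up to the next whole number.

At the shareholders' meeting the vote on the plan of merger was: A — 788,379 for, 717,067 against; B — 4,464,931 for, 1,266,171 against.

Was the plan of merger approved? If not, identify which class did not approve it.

A: a majority of 1577517 is 788759; 788,759 required, 788,379 in favor — not approved.
B: 2/3 of 6695943 = 4463962; 4,463,962 required, 4,464,931 in favor — approved.

Not approved — the A shares did not give the required vote.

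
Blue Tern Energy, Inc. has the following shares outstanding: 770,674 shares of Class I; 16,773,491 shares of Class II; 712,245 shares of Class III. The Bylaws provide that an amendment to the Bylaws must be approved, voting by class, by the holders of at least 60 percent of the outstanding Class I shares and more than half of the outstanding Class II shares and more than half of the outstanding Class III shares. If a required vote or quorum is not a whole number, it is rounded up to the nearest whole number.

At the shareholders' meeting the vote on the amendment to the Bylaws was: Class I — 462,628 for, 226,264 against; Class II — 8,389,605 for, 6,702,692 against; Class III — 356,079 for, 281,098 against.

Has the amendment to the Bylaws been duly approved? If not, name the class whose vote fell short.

Class I: 3/5 of 770674 = 462404.40, rounded up to 462405; 462,405 required, 462,628 in favor — approved.
Class II: a majority of 16773491 is 8386746; 8,386,746 required, 8,389,605 in favor — approved.
Class III: a majority of 712245 is 356123; 356,123 required, 356,079 in favor — not approved.

Not approved — the Class III shares did not give the required vote.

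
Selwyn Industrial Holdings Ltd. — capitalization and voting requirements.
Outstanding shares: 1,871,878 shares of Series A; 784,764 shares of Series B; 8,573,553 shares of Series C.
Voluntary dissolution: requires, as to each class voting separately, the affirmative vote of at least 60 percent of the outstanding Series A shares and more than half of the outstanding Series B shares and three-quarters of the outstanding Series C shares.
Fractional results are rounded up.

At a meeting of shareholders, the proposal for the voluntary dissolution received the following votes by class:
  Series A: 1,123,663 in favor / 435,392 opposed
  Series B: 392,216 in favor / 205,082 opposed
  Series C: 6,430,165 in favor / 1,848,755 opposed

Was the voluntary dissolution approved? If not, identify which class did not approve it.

Series A: 3/5 of 1871878 = 1123126.80, rounded up to 1123127; 1,123,127 required, 1,123,663 in favor — approved.
Series B: a majority of 784764 is 392383; 392,383 required, 392,216 in favor — not approved.
Series C: 3/4 of 8573553 = 6430164.75, rounded up to 6430165; 6,430,165 required, 6,430,165 in favor — approved.

Not approved — the Series B shares did not give the required vote.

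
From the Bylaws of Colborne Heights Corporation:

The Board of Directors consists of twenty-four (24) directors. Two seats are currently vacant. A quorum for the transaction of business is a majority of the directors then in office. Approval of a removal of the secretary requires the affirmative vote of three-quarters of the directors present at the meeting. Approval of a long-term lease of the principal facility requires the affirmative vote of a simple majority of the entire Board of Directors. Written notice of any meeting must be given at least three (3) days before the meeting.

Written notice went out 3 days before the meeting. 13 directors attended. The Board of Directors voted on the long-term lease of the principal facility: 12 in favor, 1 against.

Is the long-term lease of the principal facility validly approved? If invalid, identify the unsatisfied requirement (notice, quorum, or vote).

Notice: 3 days given; 3 required (3 ≥ 3). Satisfied.
Quorum: 13 present; quorum is 12. Satisfied.
Vote: the long-term lease of the principal facility requires a majority of the entire Board of Directors (24). A majority of 24 is 13, so 13 affirmative votes are needed; 12 voted in favor. Not satisfied.

Invalid — vote requirement not satisfied.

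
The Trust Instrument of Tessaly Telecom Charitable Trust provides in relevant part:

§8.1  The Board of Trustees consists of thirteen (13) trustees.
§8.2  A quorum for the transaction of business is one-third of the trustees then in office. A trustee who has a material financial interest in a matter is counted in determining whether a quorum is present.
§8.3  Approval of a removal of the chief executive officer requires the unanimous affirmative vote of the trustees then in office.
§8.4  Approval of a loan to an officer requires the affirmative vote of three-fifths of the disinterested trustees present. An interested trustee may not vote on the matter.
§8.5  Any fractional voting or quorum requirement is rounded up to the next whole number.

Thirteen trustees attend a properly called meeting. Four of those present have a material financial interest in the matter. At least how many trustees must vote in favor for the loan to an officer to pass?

6

The loan to an officer requires three-fifths of the disinterested trustees present (13 − 4 = 9).
3/5 of 9 = 5.40, rounded up to 6.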